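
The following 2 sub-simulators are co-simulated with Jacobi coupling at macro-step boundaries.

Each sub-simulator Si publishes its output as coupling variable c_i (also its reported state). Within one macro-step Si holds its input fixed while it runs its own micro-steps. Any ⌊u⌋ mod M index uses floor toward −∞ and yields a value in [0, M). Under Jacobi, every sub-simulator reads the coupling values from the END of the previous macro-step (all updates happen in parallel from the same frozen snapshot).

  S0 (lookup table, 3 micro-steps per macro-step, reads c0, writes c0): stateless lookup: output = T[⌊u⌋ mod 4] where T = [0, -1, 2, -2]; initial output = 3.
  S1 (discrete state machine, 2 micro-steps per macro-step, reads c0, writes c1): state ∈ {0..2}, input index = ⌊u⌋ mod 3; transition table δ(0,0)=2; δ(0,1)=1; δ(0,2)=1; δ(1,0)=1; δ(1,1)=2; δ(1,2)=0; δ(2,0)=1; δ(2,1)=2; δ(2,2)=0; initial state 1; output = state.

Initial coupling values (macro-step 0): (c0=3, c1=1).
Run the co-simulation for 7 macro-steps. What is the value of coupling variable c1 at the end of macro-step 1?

macro 1: S0 reads c0=3 → after 3×micro: -2; S1 reads c0=3 → after 2×micro: 1 ⇒ (c0=-2, c1=1)
macro 2: S0 reads c0=-2 → after 3×micro: 2; S1 reads c0=-2 → after 2×micro: 2 ⇒ (c0=2, c1=2)
macro 3: S0 reads c0=2 → after 3×micro: 2; S1 reads c0=2 → after 2×micro: 1 ⇒ (c0=2, c1=1)
macro 4: S0 reads c0=2 → after 3×micro: 2; S1 reads c0=2 → after 2×micro: 1 ⇒ (c0=2, c1=1)
macro 5: S0 reads c0=2 → after 3×micro: 2; S1 reads c0=2 → after 2×micro: 1 ⇒ (c0=2, c1=1)
macro 6: S0 reads c0=2 → after 3×micro: 2; S1 reads c0=2 → after 2×micro: 1 ⇒ (c0=2, c1=1)
macro 7: S0 reads c0=2 → after 3×micro: 2; S1 reads c0=2 → after 2×micro: 1 ⇒ (c0=2, c1=1)

c1 at macro-step 1 = 1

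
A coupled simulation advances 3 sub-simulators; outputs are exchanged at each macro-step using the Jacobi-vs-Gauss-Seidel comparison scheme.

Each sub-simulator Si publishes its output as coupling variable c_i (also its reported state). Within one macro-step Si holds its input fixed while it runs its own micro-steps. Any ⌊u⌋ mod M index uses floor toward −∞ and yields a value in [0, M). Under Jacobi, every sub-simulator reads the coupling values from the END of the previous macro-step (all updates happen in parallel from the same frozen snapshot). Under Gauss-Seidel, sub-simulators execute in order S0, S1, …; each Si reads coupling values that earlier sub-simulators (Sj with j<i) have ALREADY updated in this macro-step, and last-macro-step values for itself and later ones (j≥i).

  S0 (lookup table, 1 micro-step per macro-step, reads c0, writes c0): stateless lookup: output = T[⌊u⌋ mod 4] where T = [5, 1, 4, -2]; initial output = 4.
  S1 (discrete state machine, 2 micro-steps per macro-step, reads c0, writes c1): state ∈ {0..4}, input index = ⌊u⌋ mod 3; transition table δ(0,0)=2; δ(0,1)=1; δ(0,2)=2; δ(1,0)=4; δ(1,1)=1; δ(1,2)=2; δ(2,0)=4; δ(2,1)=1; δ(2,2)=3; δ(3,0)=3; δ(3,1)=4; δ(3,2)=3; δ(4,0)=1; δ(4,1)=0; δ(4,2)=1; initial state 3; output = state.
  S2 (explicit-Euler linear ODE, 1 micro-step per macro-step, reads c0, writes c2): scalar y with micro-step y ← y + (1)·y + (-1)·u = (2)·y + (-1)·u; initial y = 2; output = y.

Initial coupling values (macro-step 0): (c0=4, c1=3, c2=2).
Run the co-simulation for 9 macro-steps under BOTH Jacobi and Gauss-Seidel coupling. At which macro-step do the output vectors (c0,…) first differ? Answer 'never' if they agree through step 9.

first divergence at macro-step: 1

[Jacobi] macro 1: S0 reads c0=4 → after 1×micro: 5; S1 reads c0=4 → after 2×micro: 0; S2 reads c0=4 → after 1×micro: 0 ⇒ (c0=5, c1=0, c2=0)
[Jacobi] macro 2: S0 reads c0=5 → after 1×micro: 1; S1 reads c0=5 → after 2×micro: 3; S2 reads c0=5 → after 1×micro: -5 ⇒ (c0=1, c1=3, c2=-5)
[Jacobi] macro 3: S0 reads c0=1 → after 1×micro: 1; S1 reads c0=1 → after 2×micro: 0; S2 reads c0=1 → after 1×micro: -11 ⇒ (c0=1, c1=0, c2=-11)
[Jacobi] macro 4: S0 reads c0=1 → after 1×micro: 1; S1 reads c0=1 → after 2×micro: 1; S2 reads c0=1 → after 1×micro: -23 ⇒ (c0=1, c1=1, c2=-23)
[Jacobi] macro 5: S0 reads c0=1 → after 1×micro: 1; S1 reads c0=1 → after 2×micro: 1; S2 reads c0=1 → after 1×micro: -47 ⇒ (c0=1, c1=1, c2=-47)
[Jacobi] macro 6: S0 reads c0=1 → after 1×micro: 1; S1 reads c0=1 → after 2×micro: 1; S2 reads c0=1 → after 1×micro: -95 ⇒ (c0=1, c1=1, c2=-95)
[Jacobi] macro 7: S0 reads c0=1 → after 1×micro: 1; S1 reads c0=1 → after 2×micro: 1; S2 reads c0=1 → after 1×micro: -191 ⇒ (c0=1, c1=1, c2=-191)
[Jacobi] macro 8: S0 reads c0=1 → after 1×micro: 1; S1 reads c0=1 → after 2×micro: 1; S2 reads c0=1 → after 1×micro: -383 ⇒ (c0=1, c1=1, c2=-383)
[Jacobi] macro 9: S0 reads c0=1 → after 1×micro: 1; S1 reads c0=1 → after 2×micro: 1; S2 reads c0=1 → after 1×micro: -767 ⇒ (c0=1, c1=1, c2=-767)
[Gauss-Seidel] macro 1: S0 reads c0=4 → after 1×micro: 5; S1 reads c0=5 → after 2×micro: 3; S2 reads c0=5 → after 1×micro: -1 ⇒ (c0=5, c1=3, c2=-1)
[Gauss-Seidel] macro 2: S0 reads c0=5 → after 1×micro: 1; S1 reads c0=1 → after 2×micro: 0; S2 reads c0=1 → after 1×micro: -3 ⇒ (c0=1, c1=0, c2=-3)
[Gauss-Seidel] macro 3: S0 reads c0=1 → after 1×micro: 1; S1 reads c0=1 → after 2×micro: 1; S2 reads c0=1 → after 1×micro: -7 ⇒ (c0=1, c1=1, c2=-7)
[Gauss-Seidel] macro 4: S0 reads c0=1 → after 1×micro: 1; S1 reads c0=1 → after 2×micro: 1; S2 reads c0=1 → after 1×micro: -15 ⇒ (c0=1, c1=1, c2=-15)
[Gauss-Seidel] macro 5: S0 reads c0=1 → after 1×micro: 1; S1 reads c0=1 → after 2×micro: 1; S2 reads c0=1 → after 1×micro: -31 ⇒ (c0=1, c1=1, c2=-31)
[Gauss-Seidel] macro 6: S0 reads c0=1 → after 1×micro: 1; S1 reads c0=1 → after 2×micro: 1; S2 reads c0=1 → after 1×micro: -63 ⇒ (c0=1, c1=1, c2=-63)
[Gauss-Seidel] macro 7: S0 reads c0=1 → after 1×micro: 1; S1 reads c0=1 → after 2×micro: 1; S2 reads c0=1 → after 1×micro: -127 ⇒ (c0=1, c1=1, c2=-127)
[Gauss-Seidel] macro 8: S0 reads c0=1 → after 1×micro: 1; S1 reads c0=1 → after 2×micro: 1; S2 reads c0=1 → after 1×micro: -255 ⇒ (c0=1, c1=1, c2=-255)
[Gauss-Seidel] macro 9: S0 reads c0=1 → after 1×micro: 1; S1 reads c0=1 → after 2×micro: 1; S2 reads c0=1 → after 1×micro: -511 ⇒ (c0=1, c1=1, c2=-511)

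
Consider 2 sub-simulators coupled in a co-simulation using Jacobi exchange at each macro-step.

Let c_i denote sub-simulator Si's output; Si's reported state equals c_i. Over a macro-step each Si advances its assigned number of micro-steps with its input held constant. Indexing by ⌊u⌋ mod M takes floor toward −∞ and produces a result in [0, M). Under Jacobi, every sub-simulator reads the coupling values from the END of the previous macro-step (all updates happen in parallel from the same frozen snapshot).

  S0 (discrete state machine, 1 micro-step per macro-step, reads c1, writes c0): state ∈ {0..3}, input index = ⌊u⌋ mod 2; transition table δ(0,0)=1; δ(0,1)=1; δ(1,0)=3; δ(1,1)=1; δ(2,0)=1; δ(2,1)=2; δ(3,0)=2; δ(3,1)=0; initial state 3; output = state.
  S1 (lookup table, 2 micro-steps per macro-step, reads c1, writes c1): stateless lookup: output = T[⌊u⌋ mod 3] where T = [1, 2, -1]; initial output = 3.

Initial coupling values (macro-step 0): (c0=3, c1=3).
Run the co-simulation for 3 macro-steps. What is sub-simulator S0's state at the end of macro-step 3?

S0 state at macro-step 3 = 3

macro 1: S0 reads c1=3 → after 1×micro: 0; S1 reads c1=3 → after 2×micro: 1 ⇒ (c0=0, c1=1)
macro 2: S0 reads c1=1 → after 1×micro: 1; S1 reads c1=1 → after 2×micro: 2 ⇒ (c0=1, c1=2)
macro 3: S0 reads c1=2 → after 1×micro: 3; S1 reads c1=2 → after 2×micro: -1 ⇒ (c0=3, c1=-1)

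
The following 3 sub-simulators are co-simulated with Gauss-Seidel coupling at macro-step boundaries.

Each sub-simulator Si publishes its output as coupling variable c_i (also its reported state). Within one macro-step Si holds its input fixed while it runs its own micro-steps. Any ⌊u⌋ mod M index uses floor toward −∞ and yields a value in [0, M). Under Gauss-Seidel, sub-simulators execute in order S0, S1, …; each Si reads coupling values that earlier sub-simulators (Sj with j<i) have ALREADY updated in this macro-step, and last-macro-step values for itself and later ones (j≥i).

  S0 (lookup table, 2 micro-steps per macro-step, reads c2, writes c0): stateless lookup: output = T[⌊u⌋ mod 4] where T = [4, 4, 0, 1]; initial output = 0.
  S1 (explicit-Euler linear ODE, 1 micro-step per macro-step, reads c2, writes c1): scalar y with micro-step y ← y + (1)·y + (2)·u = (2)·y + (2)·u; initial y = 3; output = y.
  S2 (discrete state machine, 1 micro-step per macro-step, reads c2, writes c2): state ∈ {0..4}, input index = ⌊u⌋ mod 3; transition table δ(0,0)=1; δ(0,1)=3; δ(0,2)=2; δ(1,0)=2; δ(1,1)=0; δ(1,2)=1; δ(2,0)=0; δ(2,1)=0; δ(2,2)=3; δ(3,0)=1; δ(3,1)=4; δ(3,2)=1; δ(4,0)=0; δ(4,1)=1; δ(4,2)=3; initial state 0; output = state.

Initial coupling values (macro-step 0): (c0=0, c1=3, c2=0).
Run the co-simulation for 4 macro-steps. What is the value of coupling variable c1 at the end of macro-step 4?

c1 at macro-step 4 = 58

macro 1: S0 reads c2=0 → after 2×micro: 4; S1 reads c2=0 → after 1×micro: 6; S2 reads c2=0 → after 1×micro: 1 ⇒ (c0=4, c1=6, c2=1)
macro 2: S0 reads c2=1 → after 2×micro: 4; S1 reads c2=1 → after 1×micro: 14; S2 reads c2=1 → after 1×micro: 0 ⇒ (c0=4, c1=14, c2=0)
macro 3: S0 reads c2=0 → after 2×micro: 4; S1 reads c2=0 → after 1×micro: 28; S2 reads c2=0 → after 1×micro: 1 ⇒ (c0=4, c1=28, c2=1)
macro 4: S0 reads c2=1 → after 2×micro: 4; S1 reads c2=1 → after 1×micro: 58; S2 reads c2=1 → after 1×micro: 0 ⇒ (c0=4, c1=58, c2=0)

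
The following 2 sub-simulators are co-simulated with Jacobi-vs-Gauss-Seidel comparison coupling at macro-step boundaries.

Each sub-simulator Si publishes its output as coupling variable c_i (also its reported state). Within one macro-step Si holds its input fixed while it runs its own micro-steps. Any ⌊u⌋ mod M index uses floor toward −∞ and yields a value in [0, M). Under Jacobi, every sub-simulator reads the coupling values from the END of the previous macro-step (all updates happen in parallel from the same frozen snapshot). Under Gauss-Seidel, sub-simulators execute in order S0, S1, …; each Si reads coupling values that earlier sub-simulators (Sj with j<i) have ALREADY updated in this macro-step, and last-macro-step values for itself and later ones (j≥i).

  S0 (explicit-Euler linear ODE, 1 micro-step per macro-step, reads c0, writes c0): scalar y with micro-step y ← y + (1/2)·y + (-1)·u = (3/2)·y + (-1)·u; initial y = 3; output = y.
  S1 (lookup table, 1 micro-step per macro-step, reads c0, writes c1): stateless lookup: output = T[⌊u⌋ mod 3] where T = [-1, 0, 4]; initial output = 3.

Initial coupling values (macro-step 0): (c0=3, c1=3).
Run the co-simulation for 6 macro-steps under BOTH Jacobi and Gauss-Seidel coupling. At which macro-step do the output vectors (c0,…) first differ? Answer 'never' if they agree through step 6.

first divergence at macro-step: 1

[Jacobi] macro 1: S0 reads c0=3 → after 1×micro: 3/2; S1 reads c0=3 → after 1×micro: -1 ⇒ (c0=3/2, c1=-1)
[Jacobi] macro 2: S0 reads c0=3/2 → after 1×micro: 3/4; S1 reads c0=3/2 → after 1×micro: 0 ⇒ (c0=3/4, c1=0)
[Jacobi] macro 3: S0 reads c0=3/4 → after 1×micro: 3/8; S1 reads c0=3/4 → after 1×micro: -1 ⇒ (c0=3/8, c1=-1)
[Jacobi] macro 4: S0 reads c0=3/8 → after 1×micro: 3/16; S1 reads c0=3/8 → after 1×micro: -1 ⇒ (c0=3/16, c1=-1)
[Jacobi] macro 5: S0 reads c0=3/16 → after 1×micro: 3/32; S1 reads c0=3/16 → after 1×micro: -1 ⇒ (c0=3/32, c1=-1)
[Jacobi] macro 6: S0 reads c0=3/32 → after 1×micro: 3/64; S1 reads c0=3/32 → after 1×micro: -1 ⇒ (c0=3/64, c1=-1)
[Gauss-Seidel] macro 1: S0 reads c0=3 → after 1×micro: 3/2; S1 reads c0=3/2 → after 1×micro: 0 ⇒ (c0=3/2, c1=0)
[Gauss-Seidel] macro 2: S0 reads c0=3/2 → after 1×micro: 3/4; S1 reads c0=3/4 → after 1×micro: -1 ⇒ (c0=3/4, c1=-1)
[Gauss-Seidel] macro 3: S0 reads c0=3/4 → after 1×micro: 3/8; S1 reads c0=3/8 → after 1×micro: -1 ⇒ (c0=3/8, c1=-1)
[Gauss-Seidel] macro 4: S0 reads c0=3/8 → after 1×micro: 3/16; S1 reads c0=3/16 → after 1×micro: -1 ⇒ (c0=3/16, c1=-1)
[Gauss-Seidel] macro 5: S0 reads c0=3/16 → after 1×micro: 3/32; S1 reads c0=3/32 → after 1×micro: -1 ⇒ (c0=3/32, c1=-1)
[Gauss-Seidel] macro 6: S0 reads c0=3/32 → after 1×micro: 3/64; S1 reads c0=3/64 → after 1×micro: -1 ⇒ (c0=3/64, c1=-1)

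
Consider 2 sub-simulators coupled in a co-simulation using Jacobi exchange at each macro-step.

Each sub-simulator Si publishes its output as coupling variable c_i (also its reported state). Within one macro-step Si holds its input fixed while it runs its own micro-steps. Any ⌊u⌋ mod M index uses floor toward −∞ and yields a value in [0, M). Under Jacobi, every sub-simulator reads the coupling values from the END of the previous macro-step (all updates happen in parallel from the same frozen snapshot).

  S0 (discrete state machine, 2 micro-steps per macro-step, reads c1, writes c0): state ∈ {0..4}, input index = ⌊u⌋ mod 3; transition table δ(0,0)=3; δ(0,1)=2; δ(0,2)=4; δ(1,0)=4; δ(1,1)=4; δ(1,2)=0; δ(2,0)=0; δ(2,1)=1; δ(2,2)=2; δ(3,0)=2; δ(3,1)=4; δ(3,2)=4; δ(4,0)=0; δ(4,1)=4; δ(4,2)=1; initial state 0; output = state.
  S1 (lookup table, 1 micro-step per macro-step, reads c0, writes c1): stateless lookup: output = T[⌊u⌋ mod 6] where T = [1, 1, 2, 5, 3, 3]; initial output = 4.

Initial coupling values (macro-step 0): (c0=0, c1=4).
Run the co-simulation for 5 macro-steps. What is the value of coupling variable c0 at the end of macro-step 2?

c0 at macro-step 2 = 4

macro 1: S0 reads c1=4 → after 2×micro: 1; S1 reads c0=0 → after 1×micro: 1 ⇒ (c0=1, c1=1)
macro 2: S0 reads c1=1 → after 2×micro: 4; S1 reads c0=1 → after 1×micro: 1 ⇒ (c0=4, c1=1)
macro 3: S0 reads c1=1 → after 2×micro: 4; S1 reads c0=4 → after 1×micro: 3 ⇒ (c0=4, c1=3)
macro 4: S0 reads c1=3 → after 2×micro: 3; S1 reads c0=4 → after 1×micro: 3 ⇒ (c0=3, c1=3)
macro 5: S0 reads c1=3 → after 2×micro: 0; S1 reads c0=3 → after 1×micro: 5 ⇒ (c0=0, c1=5)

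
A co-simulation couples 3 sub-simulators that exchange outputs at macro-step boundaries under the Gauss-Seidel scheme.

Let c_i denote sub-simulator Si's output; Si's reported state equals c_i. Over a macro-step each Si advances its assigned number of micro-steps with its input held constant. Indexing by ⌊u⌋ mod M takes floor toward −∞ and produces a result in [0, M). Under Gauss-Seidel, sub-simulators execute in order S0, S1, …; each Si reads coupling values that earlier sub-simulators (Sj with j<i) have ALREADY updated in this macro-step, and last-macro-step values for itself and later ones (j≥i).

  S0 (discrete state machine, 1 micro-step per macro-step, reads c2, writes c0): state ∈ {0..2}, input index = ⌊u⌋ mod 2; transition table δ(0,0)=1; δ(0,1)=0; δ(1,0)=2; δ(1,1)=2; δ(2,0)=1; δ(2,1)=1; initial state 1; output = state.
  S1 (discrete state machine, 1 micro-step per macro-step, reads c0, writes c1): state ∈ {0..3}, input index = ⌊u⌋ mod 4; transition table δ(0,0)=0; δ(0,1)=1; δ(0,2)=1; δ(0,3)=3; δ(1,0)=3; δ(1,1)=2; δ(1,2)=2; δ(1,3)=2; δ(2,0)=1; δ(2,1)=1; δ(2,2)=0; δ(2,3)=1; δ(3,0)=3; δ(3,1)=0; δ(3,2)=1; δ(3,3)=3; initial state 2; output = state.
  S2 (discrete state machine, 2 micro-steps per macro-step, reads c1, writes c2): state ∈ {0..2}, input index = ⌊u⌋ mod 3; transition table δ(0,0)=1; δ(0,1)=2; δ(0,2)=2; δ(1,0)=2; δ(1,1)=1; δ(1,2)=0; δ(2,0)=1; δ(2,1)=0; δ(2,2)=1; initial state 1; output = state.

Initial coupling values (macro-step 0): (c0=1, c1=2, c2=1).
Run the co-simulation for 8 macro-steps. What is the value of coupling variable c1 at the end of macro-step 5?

c1 at macro-step 5 = 2

macro 1: S0 reads c2=1 → after 1×micro: 2; S1 reads c0=2 → after 1×micro: 0; S2 reads c1=0 → after 2×micro: 1 ⇒ (c0=2, c1=0, c2=1)
macro 2: S0 reads c2=1 → after 1×micro: 1; S1 reads c0=1 → after 1×micro: 1; S2 reads c1=1 → after 2×micro: 1 ⇒ (c0=1, c1=1, c2=1)
macro 3: S0 reads c2=1 → after 1×micro: 2; S1 reads c0=2 → after 1×micro: 2; S2 reads c1=2 → after 2×micro: 2 ⇒ (c0=2, c1=2, c2=2)
macro 4: S0 reads c2=2 → after 1×micro: 1; S1 reads c0=1 → after 1×micro: 1; S2 reads c1=1 → after 2×micro: 2 ⇒ (c0=1, c1=1, c2=2)
macro 5: S0 reads c2=2 → after 1×micro: 2; S1 reads c0=2 → after 1×micro: 2; S2 reads c1=2 → after 2×micro: 0 ⇒ (c0=2, c1=2, c2=0)
macro 6: S0 reads c2=0 → after 1×micro: 1; S1 reads c0=1 → after 1×micro: 1; S2 reads c1=1 → after 2×micro: 0 ⇒ (c0=1, c1=1, c2=0)
macro 7: S0 reads c2=0 → after 1×micro: 2; S1 reads c0=2 → after 1×micro: 2; S2 reads c1=2 → after 2×micro: 1 ⇒ (c0=2, c1=2, c2=1)
macro 8: S0 reads c2=1 → after 1×micro: 1; S1 reads c0=1 → after 1×micro: 1; S2 reads c1=1 → after 2×micro: 1 ⇒ (c0=1, c1=1, c2=1)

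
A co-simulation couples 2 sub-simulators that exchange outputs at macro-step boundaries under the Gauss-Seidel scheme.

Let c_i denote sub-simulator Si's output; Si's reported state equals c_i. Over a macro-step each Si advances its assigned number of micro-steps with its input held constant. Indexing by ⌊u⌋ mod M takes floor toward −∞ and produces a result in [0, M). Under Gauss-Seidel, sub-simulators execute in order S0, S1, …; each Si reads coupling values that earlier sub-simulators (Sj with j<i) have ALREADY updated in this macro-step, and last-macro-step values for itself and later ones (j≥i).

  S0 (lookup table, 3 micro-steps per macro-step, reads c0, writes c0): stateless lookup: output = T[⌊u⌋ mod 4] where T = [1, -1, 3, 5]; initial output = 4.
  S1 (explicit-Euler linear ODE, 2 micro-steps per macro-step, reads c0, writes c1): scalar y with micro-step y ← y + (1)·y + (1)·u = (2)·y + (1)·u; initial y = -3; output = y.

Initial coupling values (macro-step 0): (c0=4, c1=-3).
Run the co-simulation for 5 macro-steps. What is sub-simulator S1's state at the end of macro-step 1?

S1 state at macro-step 1 = -9

macro 1: S0 reads c0=4 → after 3×micro: 1; S1 reads c0=1 → after 2×micro: -9 ⇒ (c0=1, c1=-9)
macro 2: S0 reads c0=1 → after 3×micro: -1; S1 reads c0=-1 → after 2×micro: -39 ⇒ (c0=-1, c1=-39)
macro 3: S0 reads c0=-1 → after 3×micro: 5; S1 reads c0=5 → after 2×micro: -141 ⇒ (c0=5, c1=-141)
macro 4: S0 reads c0=5 → after 3×micro: -1; S1 reads c0=-1 → after 2×micro: -567 ⇒ (c0=-1, c1=-567)
macro 5: S0 reads c0=-1 → after 3×micro: 5; S1 reads c0=5 → after 2×micro: -2253 ⇒ (c0=5, c1=-2253)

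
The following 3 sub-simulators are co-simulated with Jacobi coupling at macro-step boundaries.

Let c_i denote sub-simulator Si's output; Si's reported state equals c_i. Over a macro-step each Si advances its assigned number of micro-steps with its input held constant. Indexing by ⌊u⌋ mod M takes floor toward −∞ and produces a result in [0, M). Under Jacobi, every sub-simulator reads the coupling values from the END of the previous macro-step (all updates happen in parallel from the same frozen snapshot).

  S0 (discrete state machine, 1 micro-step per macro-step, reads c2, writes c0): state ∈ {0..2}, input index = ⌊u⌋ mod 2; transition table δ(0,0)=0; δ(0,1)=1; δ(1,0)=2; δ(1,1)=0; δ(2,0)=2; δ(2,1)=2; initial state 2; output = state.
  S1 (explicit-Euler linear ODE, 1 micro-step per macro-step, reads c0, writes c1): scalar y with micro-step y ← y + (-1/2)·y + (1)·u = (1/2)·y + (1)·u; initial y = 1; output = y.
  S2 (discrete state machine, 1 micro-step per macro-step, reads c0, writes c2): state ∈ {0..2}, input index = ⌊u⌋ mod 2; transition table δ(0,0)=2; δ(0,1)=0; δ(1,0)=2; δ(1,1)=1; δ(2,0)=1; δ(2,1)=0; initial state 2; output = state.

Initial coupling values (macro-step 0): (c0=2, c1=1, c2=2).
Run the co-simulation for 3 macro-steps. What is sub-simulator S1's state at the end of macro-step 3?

S1 state at macro-step 3 = 29/8

macro 1: S0 reads c2=2 → after 1×micro: 2; S1 reads c0=2 → after 1×micro: 5/2; S2 reads c0=2 → after 1×micro: 1 ⇒ (c0=2, c1=5/2, c2=1)
macro 2: S0 reads c2=1 → after 1×micro: 2; S1 reads c0=2 → after 1×micro: 13/4; S2 reads c0=2 → after 1×micro: 2 ⇒ (c0=2, c1=13/4, c2=2)
macro 3: S0 reads c2=2 → after 1×micro: 2; S1 reads c0=2 → after 1×micro: 29/8; S2 reads c0=2 → after 1×micro: 1 ⇒ (c0=2, c1=29/8, c2=1)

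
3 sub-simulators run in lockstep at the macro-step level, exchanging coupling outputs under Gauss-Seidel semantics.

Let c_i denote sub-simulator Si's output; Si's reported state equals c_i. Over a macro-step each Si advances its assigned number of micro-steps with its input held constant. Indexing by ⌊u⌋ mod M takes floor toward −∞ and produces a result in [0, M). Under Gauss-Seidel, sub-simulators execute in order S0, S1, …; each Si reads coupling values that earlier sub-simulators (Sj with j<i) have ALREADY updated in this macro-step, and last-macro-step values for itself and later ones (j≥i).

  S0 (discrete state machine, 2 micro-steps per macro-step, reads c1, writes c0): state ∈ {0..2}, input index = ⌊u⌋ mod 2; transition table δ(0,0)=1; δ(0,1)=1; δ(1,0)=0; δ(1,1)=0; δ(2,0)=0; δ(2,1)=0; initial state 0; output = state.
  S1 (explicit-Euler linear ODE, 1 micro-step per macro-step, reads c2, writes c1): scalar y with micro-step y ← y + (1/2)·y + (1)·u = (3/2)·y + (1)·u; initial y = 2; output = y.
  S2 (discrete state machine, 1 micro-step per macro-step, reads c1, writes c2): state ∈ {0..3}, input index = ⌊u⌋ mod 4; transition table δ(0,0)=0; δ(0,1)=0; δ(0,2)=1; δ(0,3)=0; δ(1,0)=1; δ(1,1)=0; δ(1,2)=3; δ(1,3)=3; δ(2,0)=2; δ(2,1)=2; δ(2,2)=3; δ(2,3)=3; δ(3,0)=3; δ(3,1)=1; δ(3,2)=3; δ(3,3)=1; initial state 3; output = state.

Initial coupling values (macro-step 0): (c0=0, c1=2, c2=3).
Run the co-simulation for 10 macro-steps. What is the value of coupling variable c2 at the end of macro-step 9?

c2 at macro-step 9 = 3

macro 1: S0 reads c1=2 → after 2×micro: 0; S1 reads c2=3 → after 1×micro: 6; S2 reads c1=6 → after 1×micro: 3 ⇒ (c0=0, c1=6, c2=3)
macro 2: S0 reads c1=6 → after 2×micro: 0; S1 reads c2=3 → after 1×micro: 12; S2 reads c1=12 → after 1×micro: 3 ⇒ (c0=0, c1=12, c2=3)
macro 3: S0 reads c1=12 → after 2×micro: 0; S1 reads c2=3 → after 1×micro: 21; S2 reads c1=21 → after 1×micro: 1 ⇒ (c0=0, c1=21, c2=1)
macro 4: S0 reads c1=21 → after 2×micro: 0; S1 reads c2=1 → after 1×micro: 65/2; S2 reads c1=65/2 → after 1×micro: 1 ⇒ (c0=0, c1=65/2, c2=1)
macro 5: S0 reads c1=65/2 → after 2×micro: 0; S1 reads c2=1 → after 1×micro: 199/4; S2 reads c1=199/4 → after 1×micro: 0 ⇒ (c0=0, c1=199/4, c2=0)
macro 6: S0 reads c1=199/4 → after 2×micro: 0; S1 reads c2=0 → after 1×micro: 597/8; S2 reads c1=597/8 → after 1×micro: 1 ⇒ (c0=0, c1=597/8, c2=1)
macro 7: S0 reads c1=597/8 → after 2×micro: 0; S1 reads c2=1 → after 1×micro: 1807/16; S2 reads c1=1807/16 → after 1×micro: 1 ⇒ (c0=0, c1=1807/16, c2=1)
macro 8: S0 reads c1=1807/16 → after 2×micro: 0; S1 reads c2=1 → after 1×micro: 5453/32; S2 reads c1=5453/32 → after 1×micro: 3 ⇒ (c0=0, c1=5453/32, c2=3)
macro 9: S0 reads c1=5453/32 → after 2×micro: 0; S1 reads c2=3 → after 1×micro: 16551/64; S2 reads c1=16551/64 → after 1×micro: 3 ⇒ (c0=0, c1=16551/64, c2=3)
macro 10: S0 reads c1=16551/64 → after 2×micro: 0; S1 reads c2=3 → after 1×micro: 50037/128; S2 reads c1=50037/128 → after 1×micro: 3 ⇒ (c0=0, c1=50037/128, c2=3)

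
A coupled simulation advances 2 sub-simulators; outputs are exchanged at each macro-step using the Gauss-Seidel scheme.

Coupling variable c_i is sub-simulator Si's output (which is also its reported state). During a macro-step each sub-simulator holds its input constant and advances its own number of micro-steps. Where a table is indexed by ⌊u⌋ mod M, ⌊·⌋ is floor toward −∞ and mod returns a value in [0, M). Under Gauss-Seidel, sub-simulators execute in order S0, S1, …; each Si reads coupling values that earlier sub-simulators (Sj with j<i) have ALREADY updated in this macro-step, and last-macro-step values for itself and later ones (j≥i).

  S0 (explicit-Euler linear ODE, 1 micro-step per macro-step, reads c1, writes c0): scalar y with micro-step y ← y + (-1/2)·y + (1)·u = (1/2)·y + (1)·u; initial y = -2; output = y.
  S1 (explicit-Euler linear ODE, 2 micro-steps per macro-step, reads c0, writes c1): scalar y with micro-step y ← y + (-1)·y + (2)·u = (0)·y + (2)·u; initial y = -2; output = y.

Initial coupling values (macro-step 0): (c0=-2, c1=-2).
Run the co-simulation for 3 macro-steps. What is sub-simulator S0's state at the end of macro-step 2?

S0 state at macro-step 2 = -15/2

macro 1: S0 reads c1=-2 → after 1×micro: -3; S1 reads c0=-3 → after 2×micro: -6 ⇒ (c0=-3, c1=-6)
macro 2: S0 reads c1=-6 → after 1×micro: -15/2; S1 reads c0=-15/2 → after 2×micro: -15 ⇒ (c0=-15/2, c1=-15)
macro 3: S0 reads c1=-15 → after 1×micro: -75/4; S1 reads c0=-75/4 → after 2×micro: -75/2 ⇒ (c0=-75/4, c1=-75/2)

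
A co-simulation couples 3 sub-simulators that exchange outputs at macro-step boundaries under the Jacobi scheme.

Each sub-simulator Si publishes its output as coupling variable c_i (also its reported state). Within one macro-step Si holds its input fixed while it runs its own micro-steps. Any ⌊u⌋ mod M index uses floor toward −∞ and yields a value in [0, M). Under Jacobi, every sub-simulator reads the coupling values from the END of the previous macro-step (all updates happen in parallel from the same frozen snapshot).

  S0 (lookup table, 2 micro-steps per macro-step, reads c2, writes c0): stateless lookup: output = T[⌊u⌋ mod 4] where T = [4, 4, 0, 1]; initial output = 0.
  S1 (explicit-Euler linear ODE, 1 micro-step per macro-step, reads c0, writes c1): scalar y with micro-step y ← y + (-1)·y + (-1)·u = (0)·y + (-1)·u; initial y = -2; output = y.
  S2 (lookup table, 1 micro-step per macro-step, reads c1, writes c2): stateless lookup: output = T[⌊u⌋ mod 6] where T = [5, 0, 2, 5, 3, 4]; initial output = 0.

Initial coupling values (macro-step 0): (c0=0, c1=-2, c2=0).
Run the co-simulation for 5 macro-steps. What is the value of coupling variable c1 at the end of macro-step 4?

c1 at macro-step 4 = -4

macro 1: S0 reads c2=0 → after 2×micro: 4; S1 reads c0=0 → after 1×micro: 0; S2 reads c1=-2 → after 1×micro: 3 ⇒ (c0=4, c1=0, c2=3)
macro 2: S0 reads c2=3 → after 2×micro: 1; S1 reads c0=4 → after 1×micro: -4; S2 reads c1=0 → after 1×micro: 5 ⇒ (c0=1, c1=-4, c2=5)
macro 3: S0 reads c2=5 → after 2×micro: 4; S1 reads c0=1 → after 1×micro: -1; S2 reads c1=-4 → after 1×micro: 2 ⇒ (c0=4, c1=-1, c2=2)
macro 4: S0 reads c2=2 → after 2×micro: 0; S1 reads c0=4 → after 1×micro: -4; S2 reads c1=-1 → after 1×micro: 4 ⇒ (c0=0, c1=-4, c2=4)
macro 5: S0 reads c2=4 → after 2×micro: 4; S1 reads c0=0 → after 1×micro: 0; S2 reads c1=-4 → after 1×micro: 2 ⇒ (c0=4, c1=0, c2=2)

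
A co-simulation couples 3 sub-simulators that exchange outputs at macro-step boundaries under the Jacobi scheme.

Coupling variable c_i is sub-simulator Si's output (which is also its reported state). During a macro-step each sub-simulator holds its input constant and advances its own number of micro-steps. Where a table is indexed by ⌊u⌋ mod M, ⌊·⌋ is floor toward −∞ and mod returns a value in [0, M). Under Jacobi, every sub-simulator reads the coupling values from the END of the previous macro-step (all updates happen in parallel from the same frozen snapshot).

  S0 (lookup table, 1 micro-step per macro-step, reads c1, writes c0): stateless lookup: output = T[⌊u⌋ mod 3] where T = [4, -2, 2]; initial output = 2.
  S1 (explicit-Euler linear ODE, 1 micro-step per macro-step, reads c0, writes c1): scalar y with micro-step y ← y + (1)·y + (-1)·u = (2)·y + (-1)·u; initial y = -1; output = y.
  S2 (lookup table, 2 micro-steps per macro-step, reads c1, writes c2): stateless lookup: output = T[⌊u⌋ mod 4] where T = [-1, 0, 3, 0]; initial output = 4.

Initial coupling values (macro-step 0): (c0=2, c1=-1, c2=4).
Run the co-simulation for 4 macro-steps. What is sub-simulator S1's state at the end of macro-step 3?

S1 state at macro-step 3 = -22

macro 1: S0 reads c1=-1 → after 1×micro: 2; S1 reads c0=2 → after 1×micro: -4; S2 reads c1=-1 → after 2×micro: 0 ⇒ (c0=2, c1=-4, c2=0)
macro 2: S0 reads c1=-4 → after 1×micro: 2; S1 reads c0=2 → after 1×micro: -10; S2 reads c1=-4 → after 2×micro: -1 ⇒ (c0=2, c1=-10, c2=-1)
macro 3: S0 reads c1=-10 → after 1×micro: 2; S1 reads c0=2 → after 1×micro: -22; S2 reads c1=-10 → after 2×micro: 3 ⇒ (c0=2, c1=-22, c2=3)
macro 4: S0 reads c1=-22 → after 1×micro: 2; S1 reads c0=2 → after 1×micro: -46; S2 reads c1=-22 → after 2×micro: 3 ⇒ (c0=2, c1=-46, c2=3)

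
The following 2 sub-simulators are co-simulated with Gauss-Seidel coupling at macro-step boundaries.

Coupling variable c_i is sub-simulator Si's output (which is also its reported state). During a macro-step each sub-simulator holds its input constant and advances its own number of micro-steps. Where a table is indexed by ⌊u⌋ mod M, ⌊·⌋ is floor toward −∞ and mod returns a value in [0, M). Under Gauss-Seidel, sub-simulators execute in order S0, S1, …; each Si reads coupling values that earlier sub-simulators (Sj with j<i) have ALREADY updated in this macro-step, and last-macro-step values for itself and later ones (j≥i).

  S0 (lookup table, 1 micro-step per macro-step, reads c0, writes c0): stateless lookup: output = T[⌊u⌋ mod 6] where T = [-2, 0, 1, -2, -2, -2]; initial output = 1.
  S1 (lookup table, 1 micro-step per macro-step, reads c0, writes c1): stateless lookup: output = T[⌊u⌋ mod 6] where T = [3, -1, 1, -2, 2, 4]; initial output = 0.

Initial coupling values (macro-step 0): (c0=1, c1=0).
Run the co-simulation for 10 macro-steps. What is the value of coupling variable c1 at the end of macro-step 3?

c1 at macro-step 3 = 2

macro 1: S0 reads c0=1 → after 1×micro: 0; S1 reads c0=0 → after 1×micro: 3 ⇒ (c0=0, c1=3)
macro 2: S0 reads c0=0 → after 1×micro: -2; S1 reads c0=-2 → after 1×micro: 2 ⇒ (c0=-2, c1=2)
macro 3: S0 reads c0=-2 → after 1×micro: -2; S1 reads c0=-2 → after 1×micro: 2 ⇒ (c0=-2, c1=2)
macro 4: S0 reads c0=-2 → after 1×micro: -2; S1 reads c0=-2 → after 1×micro: 2 ⇒ (c0=-2, c1=2)
macro 5: S0 reads c0=-2 → after 1×micro: -2; S1 reads c0=-2 → after 1×micro: 2 ⇒ (c0=-2, c1=2)
macro 6: S0 reads c0=-2 → after 1×micro: -2; S1 reads c0=-2 → after 1×micro: 2 ⇒ (c0=-2, c1=2)
macro 7: S0 reads c0=-2 → after 1×micro: -2; S1 reads c0=-2 → after 1×micro: 2 ⇒ (c0=-2, c1=2)
macro 8: S0 reads c0=-2 → after 1×micro: -2; S1 reads c0=-2 → after 1×micro: 2 ⇒ (c0=-2, c1=2)
macro 9: S0 reads c0=-2 → after 1×micro: -2; S1 reads c0=-2 → after 1×micro: 2 ⇒ (c0=-2, c1=2)
macro 10: S0 reads c0=-2 → after 1×micro: -2; S1 reads c0=-2 → after 1×micro: 2 ⇒ (c0=-2, c1=2)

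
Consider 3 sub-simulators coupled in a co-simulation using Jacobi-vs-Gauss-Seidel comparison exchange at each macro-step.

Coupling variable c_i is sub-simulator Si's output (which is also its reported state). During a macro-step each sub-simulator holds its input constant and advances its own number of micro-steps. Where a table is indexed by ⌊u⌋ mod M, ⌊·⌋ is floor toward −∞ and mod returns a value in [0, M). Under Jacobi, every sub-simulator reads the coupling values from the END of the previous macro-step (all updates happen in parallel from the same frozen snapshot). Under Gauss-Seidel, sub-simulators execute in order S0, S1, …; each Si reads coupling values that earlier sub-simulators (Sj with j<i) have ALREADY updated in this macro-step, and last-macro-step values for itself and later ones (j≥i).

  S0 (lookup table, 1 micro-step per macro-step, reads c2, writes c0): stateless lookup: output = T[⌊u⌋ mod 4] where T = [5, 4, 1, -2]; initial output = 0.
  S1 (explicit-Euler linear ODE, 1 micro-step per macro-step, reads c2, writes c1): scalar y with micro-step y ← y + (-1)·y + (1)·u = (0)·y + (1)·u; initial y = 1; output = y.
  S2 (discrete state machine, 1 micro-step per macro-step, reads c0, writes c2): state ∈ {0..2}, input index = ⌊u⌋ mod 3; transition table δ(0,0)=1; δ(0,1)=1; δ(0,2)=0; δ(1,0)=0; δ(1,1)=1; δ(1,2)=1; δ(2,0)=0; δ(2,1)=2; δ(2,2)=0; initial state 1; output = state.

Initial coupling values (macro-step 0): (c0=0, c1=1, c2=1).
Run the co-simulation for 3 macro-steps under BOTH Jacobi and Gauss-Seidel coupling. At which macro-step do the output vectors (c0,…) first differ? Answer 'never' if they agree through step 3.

[Jacobi] macro 1: S0 reads c2=1 → after 1×micro: 4; S1 reads c2=1 → after 1×micro: 1; S2 reads c0=0 → after 1×micro: 0 ⇒ (c0=4, c1=1, c2=0)
[Jacobi] macro 2: S0 reads c2=0 → after 1×micro: 5; S1 reads c2=0 → after 1×micro: 0; S2 reads c0=4 → after 1×micro: 1 ⇒ (c0=5, c1=0, c2=1)
[Jacobi] macro 3: S0 reads c2=1 → after 1×micro: 4; S1 reads c2=1 → after 1×micro: 1; S2 reads c0=5 → after 1×micro: 1 ⇒ (c0=4, c1=1, c2=1)
[Gauss-Seidel] macro 1: S0 reads c2=1 → after 1×micro: 4; S1 reads c2=1 → after 1×micro: 1; S2 reads c0=4 → after 1×micro: 1 ⇒ (c0=4, c1=1, c2=1)
[Gauss-Seidel] macro 2: S0 reads c2=1 → after 1×micro: 4; S1 reads c2=1 → after 1×micro: 1; S2 reads c0=4 → after 1×micro: 1 ⇒ (c0=4, c1=1, c2=1)
[Gauss-Seidel] macro 3: S0 reads c2=1 → after 1×micro: 4; S1 reads c2=1 → after 1×micro: 1; S2 reads c0=4 → after 1×micro: 1 ⇒ (c0=4, c1=1, c2=1)

first divergence at macro-step: 1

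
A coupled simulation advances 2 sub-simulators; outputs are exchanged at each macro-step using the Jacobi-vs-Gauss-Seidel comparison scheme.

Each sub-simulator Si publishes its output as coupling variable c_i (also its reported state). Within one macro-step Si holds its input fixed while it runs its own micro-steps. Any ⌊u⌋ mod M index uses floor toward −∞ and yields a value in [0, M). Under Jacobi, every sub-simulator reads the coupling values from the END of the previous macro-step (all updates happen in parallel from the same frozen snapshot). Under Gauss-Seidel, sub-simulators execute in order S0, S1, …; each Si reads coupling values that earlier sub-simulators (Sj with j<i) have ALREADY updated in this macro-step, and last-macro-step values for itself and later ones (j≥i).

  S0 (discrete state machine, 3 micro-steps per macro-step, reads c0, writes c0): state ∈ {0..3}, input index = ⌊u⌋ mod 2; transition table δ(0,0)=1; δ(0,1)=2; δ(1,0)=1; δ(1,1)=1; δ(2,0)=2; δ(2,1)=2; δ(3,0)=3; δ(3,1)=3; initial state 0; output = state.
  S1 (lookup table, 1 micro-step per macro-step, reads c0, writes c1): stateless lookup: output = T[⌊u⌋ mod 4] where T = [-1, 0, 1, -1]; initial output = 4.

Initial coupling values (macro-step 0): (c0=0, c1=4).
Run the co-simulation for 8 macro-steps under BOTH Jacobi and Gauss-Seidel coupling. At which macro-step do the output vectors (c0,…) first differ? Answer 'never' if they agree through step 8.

first divergence at macro-step: 1

[Jacobi] macro 1: S0 reads c0=0 → after 3×micro: 1; S1 reads c0=0 → after 1×micro: -1 ⇒ (c0=1, c1=-1)
[Jacobi] macro 2: S0 reads c0=1 → after 3×micro: 1; S1 reads c0=1 → after 1×micro: 0 ⇒ (c0=1, c1=0)
[Jacobi] macro 3: S0 reads c0=1 → after 3×micro: 1; S1 reads c0=1 → after 1×micro: 0 ⇒ (c0=1, c1=0)
[Jacobi] macro 4: S0 reads c0=1 → after 3×micro: 1; S1 reads c0=1 → after 1×micro: 0 ⇒ (c0=1, c1=0)
[Jacobi] macro 5: S0 reads c0=1 → after 3×micro: 1; S1 reads c0=1 → after 1×micro: 0 ⇒ (c0=1, c1=0)
[Jacobi] macro 6: S0 reads c0=1 → after 3×micro: 1; S1 reads c0=1 → after 1×micro: 0 ⇒ (c0=1, c1=0)
[Jacobi] macro 7: S0 reads c0=1 → after 3×micro: 1; S1 reads c0=1 → after 1×micro: 0 ⇒ (c0=1, c1=0)
[Jacobi] macro 8: S0 reads c0=1 → after 3×micro: 1; S1 reads c0=1 → after 1×micro: 0 ⇒ (c0=1, c1=0)
[Gauss-Seidel] macro 1: S0 reads c0=0 → after 3×micro: 1; S1 reads c0=1 → after 1×micro: 0 ⇒ (c0=1, c1=0)
[Gauss-Seidel] macro 2: S0 reads c0=1 → after 3×micro: 1; S1 reads c0=1 → after 1×micro: 0 ⇒ (c0=1, c1=0)
[Gauss-Seidel] macro 3: S0 reads c0=1 → after 3×micro: 1; S1 reads c0=1 → after 1×micro: 0 ⇒ (c0=1, c1=0)
[Gauss-Seidel] macro 4: S0 reads c0=1 → after 3×micro: 1; S1 reads c0=1 → after 1×micro: 0 ⇒ (c0=1, c1=0)
[Gauss-Seidel] macro 5: S0 reads c0=1 → after 3×micro: 1; S1 reads c0=1 → after 1×micro: 0 ⇒ (c0=1, c1=0)
[Gauss-Seidel] macro 6: S0 reads c0=1 → after 3×micro: 1; S1 reads c0=1 → after 1×micro: 0 ⇒ (c0=1, c1=0)
[Gauss-Seidel] macro 7: S0 reads c0=1 → after 3×micro: 1; S1 reads c0=1 → after 1×micro: 0 ⇒ (c0=1, c1=0)
[Gauss-Seidel] macro 8: S0 reads c0=1 → after 3×micro: 1; S1 reads c0=1 → after 1×micro: 0 ⇒ (c0=1, c1=0)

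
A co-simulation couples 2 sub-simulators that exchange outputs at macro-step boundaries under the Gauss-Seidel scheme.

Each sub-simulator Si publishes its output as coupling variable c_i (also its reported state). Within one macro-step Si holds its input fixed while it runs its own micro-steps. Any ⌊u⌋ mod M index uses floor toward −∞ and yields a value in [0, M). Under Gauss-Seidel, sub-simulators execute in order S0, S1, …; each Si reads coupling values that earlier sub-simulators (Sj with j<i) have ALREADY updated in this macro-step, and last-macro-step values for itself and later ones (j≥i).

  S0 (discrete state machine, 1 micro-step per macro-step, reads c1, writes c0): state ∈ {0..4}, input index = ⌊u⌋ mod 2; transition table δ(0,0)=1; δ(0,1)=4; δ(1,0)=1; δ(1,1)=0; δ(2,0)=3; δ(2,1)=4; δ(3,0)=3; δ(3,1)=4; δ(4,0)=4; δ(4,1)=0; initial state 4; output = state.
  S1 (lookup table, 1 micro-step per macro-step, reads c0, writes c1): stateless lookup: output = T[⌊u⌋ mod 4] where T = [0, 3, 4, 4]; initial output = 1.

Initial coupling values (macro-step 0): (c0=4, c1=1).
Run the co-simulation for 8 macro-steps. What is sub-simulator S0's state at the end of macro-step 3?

macro 1: S0 reads c1=1 → after 1×micro: 0; S1 reads c0=0 → after 1×micro: 0 ⇒ (c0=0, c1=0)
macro 2: S0 reads c1=0 → after 1×micro: 1; S1 reads c0=1 → after 1×micro: 3 ⇒ (c0=1, c1=3)
macro 3: S0 reads c1=3 → after 1×micro: 0; S1 reads c0=0 → after 1×micro: 0 ⇒ (c0=0, c1=0)
macro 4: S0 reads c1=0 → after 1×micro: 1; S1 reads c0=1 → after 1×micro: 3 ⇒ (c0=1, c1=3)
macro 5: S0 reads c1=3 → after 1×micro: 0; S1 reads c0=0 → after 1×micro: 0 ⇒ (c0=0, c1=0)
macro 6: S0 reads c1=0 → after 1×micro: 1; S1 reads c0=1 → after 1×micro: 3 ⇒ (c0=1, c1=3)
macro 7: S0 reads c1=3 → after 1×micro: 0; S1 reads c0=0 → after 1×micro: 0 ⇒ (c0=0, c1=0)
macro 8: S0 reads c1=0 → after 1×micro: 1; S1 reads c0=1 → after 1×micro: 3 ⇒ (c0=1, c1=3)

S0 state at macro-step 3 = 0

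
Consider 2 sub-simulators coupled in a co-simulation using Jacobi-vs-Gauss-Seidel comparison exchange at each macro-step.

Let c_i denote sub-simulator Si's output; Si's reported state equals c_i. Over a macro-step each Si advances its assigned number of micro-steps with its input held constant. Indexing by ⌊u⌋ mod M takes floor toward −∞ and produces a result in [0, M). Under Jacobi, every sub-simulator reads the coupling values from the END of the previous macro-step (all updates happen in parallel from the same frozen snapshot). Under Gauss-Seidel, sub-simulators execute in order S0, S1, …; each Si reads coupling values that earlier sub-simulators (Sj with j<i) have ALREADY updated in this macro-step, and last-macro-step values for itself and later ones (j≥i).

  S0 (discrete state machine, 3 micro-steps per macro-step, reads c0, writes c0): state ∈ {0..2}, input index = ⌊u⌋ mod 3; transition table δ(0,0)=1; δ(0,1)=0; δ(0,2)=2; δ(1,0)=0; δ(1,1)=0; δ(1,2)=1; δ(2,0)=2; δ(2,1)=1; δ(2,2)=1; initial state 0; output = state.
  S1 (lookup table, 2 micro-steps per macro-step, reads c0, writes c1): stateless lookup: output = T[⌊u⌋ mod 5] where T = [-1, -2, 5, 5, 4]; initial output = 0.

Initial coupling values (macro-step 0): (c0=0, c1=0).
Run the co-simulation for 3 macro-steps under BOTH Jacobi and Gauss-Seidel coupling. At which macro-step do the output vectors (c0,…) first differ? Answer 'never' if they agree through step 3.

first divergence at macro-step: 1

[Jacobi] macro 1: S0 reads c0=0 → after 3×micro: 1; S1 reads c0=0 → after 2×micro: -1 ⇒ (c0=1, c1=-1)
[Jacobi] macro 2: S0 reads c0=1 → after 3×micro: 0; S1 reads c0=1 → after 2×micro: -2 ⇒ (c0=0, c1=-2)
[Jacobi] macro 3: S0 reads c0=0 → after 3×micro: 1; S1 reads c0=0 → after 2×micro: -1 ⇒ (c0=1, c1=-1)
[Gauss-Seidel] macro 1: S0 reads c0=0 → after 3×micro: 1; S1 reads c0=1 → after 2×micro: -2 ⇒ (c0=1, c1=-2)
[Gauss-Seidel] macro 2: S0 reads c0=1 → after 3×micro: 0; S1 reads c0=0 → after 2×micro: -1 ⇒ (c0=0, c1=-1)
[Gauss-Seidel] macro 3: S0 reads c0=0 → after 3×micro: 1; S1 reads c0=1 → after 2×micro: -2 ⇒ (c0=1, c1=-2)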